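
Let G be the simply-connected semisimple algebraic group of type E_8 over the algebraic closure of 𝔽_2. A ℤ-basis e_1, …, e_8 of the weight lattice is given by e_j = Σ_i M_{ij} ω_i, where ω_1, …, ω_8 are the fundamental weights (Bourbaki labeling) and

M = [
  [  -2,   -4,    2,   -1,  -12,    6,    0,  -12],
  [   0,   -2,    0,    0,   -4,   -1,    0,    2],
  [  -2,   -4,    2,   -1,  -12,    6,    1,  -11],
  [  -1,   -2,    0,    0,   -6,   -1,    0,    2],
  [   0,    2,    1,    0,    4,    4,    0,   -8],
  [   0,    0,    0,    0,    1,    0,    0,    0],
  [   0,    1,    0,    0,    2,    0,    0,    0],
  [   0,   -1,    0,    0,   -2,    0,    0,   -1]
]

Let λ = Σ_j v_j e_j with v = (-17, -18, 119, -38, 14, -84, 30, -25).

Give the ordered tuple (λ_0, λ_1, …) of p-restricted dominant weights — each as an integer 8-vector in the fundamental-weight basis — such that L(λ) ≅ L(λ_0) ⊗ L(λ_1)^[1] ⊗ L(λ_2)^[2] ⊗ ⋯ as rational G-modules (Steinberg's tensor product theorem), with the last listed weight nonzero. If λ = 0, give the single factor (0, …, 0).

((0, 0, 1, 1, 1, 0, 0, 1), (1, 1, 1, 1, 1, 1, 1, 1), (0, 1, 1, 0, 0, 1, 0, 1), (1, 1, 1, 0, 0, 1, 1, 1))

ω-coordinates c = M·v, v = (-17, -18, 119, -38, 14, -84, 30, -25):
  c_1 = (-2)·(-17) + (-4)·(-18) + (2)·(119) + (-1)·(-38) + (-12)·(14) + (6)·(-84) + (0)·(30) + (-12)·(-25) = 10
  c_2 = (0)·(-17) + (-2)·(-18) + (0)·(119) + (0)·(-38) + (-4)·(14) + (-1)·(-84) + (0)·(30) + (2)·(-25) = 14
  c_3 = (-2)·(-17) + (-4)·(-18) + (2)·(119) + (-1)·(-38) + (-12)·(14) + (6)·(-84) + (1)·(30) + (-11)·(-25) = 15
  c_4 = (-1)·(-17) + (-2)·(-18) + (0)·(119) + (0)·(-38) + (-6)·(14) + (-1)·(-84) + (0)·(30) + (2)·(-25) = 3
  c_5 = (0)·(-17) + (2)·(-18) + (1)·(119) + (0)·(-38) + (4)·(14) + (4)·(-84) + (0)·(30) + (-8)·(-25) = 3
  c_6 = (0)·(-17) + (0)·(-18) + (0)·(119) + (0)·(-38) + (1)·(14) + (0)·(-84) + (0)·(30) + (0)·(-25) = 14
  c_7 = (0)·(-17) + (1)·(-18) + (0)·(119) + (0)·(-38) + (2)·(14) + (0)·(-84) + (0)·(30) + (0)·(-25) = 10
  c_8 = (0)·(-17) + (-1)·(-18) + (0)·(119) + (0)·(-38) + (-2)·(14) + (0)·(-84) + (0)·(30) + (-1)·(-25) = 15
p = 2; digits c_i = Σ_j d_{ij}·2^j, 0 ≤ d_{ij} < 2:
  c_1 = 10 = 0·2^0 + 1·2^1 + 0·2^2 + 1·2^3
  c_2 = 14 = 0·2^0 + 1·2^1 + 1·2^2 + 1·2^3
  c_3 = 15 = 1·2^0 + 1·2^1 + 1·2^2 + 1·2^3
  c_4 = 3 = 1·2^0 + 1·2^1
  c_5 = 3 = 1·2^0 + 1·2^1
  c_6 = 14 = 0·2^0 + 1·2^1 + 1·2^2 + 1·2^3
  c_7 = 10 = 0·2^0 + 1·2^1 + 0·2^2 + 1·2^3
  c_8 = 15 = 1·2^0 + 1·2^1 + 1·2^2 + 1·2^3
Factor λ_0 = (0, 0, 1, 1, 1, 0, 0, 1)
Factor λ_1 = (1, 1, 1, 1, 1, 1, 1, 1)
Factor λ_2 = (0, 1, 1, 0, 0, 1, 0, 1)
Factor λ_3 = (1, 1, 1, 0, 0, 1, 1, 1)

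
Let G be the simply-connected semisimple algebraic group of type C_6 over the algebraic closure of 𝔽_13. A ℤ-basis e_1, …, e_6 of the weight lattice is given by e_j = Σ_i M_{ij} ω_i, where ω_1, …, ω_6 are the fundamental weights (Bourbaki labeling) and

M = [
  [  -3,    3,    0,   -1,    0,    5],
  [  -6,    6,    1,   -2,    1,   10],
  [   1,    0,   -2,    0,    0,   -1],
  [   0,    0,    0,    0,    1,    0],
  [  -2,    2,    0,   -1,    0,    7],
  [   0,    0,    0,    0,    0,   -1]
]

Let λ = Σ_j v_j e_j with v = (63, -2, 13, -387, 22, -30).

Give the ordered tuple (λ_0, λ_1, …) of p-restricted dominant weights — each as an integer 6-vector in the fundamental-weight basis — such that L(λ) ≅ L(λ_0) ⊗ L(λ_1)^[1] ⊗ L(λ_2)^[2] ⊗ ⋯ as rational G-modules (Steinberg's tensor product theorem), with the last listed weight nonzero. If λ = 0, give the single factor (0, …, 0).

Change of basis e → ω: c = M·v where v = (63, -2, 13, -387, 22, -30):
  c_1 = -3*63 + 3*-2 + 0*13 + -1*-387 + 0*22 + 5*-30 = 42
  c_2 = -6*63 + 6*-2 + 1*13 + -2*-387 + 1*22 + 10*-30 = 119
  c_3 = 1*63 + 0*-2 + -2*13 + 0*-387 + 0*22 + -1*-30 = 67
  c_4 = 0*63 + 0*-2 + 0*13 + 0*-387 + 1*22 + 0*-30 = 22
  c_5 = -2*63 + 2*-2 + 0*13 + -1*-387 + 0*22 + 7*-30 = 47
  c_6 = 0*63 + 0*-2 + 0*13 + 0*-387 + 0*22 + -1*-30 = 30
Base-13 expansion of each c_i:
  c_1 = 42 = 3·13^0 + 3·13^1
  c_2 = 119 = 2·13^0 + 9·13^1
  c_3 = 67 = 2·13^0 + 5·13^1
  c_4 = 22 = 9·13^0 + 1·13^1
  c_5 = 47 = 8·13^0 + 3·13^1
  c_6 = 30 = 4·13^0 + 2·13^1
p-restricted factor λ_0 = (3, 2, 2, 9, 8, 4)
p-restricted factor λ_1 = (3, 9, 5, 1, 3, 2)

((3, 2, 2, 9, 8, 4), (3, 9, 5, 1, 3, 2))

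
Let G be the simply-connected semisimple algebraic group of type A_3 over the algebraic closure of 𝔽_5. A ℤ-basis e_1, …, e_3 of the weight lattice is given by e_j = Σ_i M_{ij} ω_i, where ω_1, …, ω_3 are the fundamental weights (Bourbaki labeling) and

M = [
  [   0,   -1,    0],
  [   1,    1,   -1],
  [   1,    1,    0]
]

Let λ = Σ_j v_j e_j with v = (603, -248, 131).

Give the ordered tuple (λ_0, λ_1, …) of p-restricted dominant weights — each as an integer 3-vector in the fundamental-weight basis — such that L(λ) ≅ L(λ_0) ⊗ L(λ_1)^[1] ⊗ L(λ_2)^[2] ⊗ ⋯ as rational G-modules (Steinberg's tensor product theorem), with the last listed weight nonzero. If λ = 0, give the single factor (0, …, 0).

((3, 4, 0), (4, 4, 1), (4, 3, 4), (1, 1, 2))

Change of basis e → ω: c = M·v where v = (603, -248, 131):
  c_1 = 0·603 + (-1)·(-248) + 0·131 = 248
  c_2 = 1·603 + (1)·(-248) + (-1)·(131) = 224
  c_3 = 1·603 + (1)·(-248) + 0·131 = 355
Base-5 expansion of each c_i:
  c_1 = 248 = 3·5^0 + 4·5^1 + 4·5^2 + 1·5^3
  c_2 = 224 = 4·5^0 + 4·5^1 + 3·5^2 + 1·5^3
  c_3 = 355 = 0·5^0 + 1·5^1 + 4·5^2 + 2·5^3
Factor λ_0 = (3, 4, 0)
Factor λ_1 = (4, 4, 1)
Factor λ_2 = (4, 3, 4)
Factor λ_3 = (1, 1, 2)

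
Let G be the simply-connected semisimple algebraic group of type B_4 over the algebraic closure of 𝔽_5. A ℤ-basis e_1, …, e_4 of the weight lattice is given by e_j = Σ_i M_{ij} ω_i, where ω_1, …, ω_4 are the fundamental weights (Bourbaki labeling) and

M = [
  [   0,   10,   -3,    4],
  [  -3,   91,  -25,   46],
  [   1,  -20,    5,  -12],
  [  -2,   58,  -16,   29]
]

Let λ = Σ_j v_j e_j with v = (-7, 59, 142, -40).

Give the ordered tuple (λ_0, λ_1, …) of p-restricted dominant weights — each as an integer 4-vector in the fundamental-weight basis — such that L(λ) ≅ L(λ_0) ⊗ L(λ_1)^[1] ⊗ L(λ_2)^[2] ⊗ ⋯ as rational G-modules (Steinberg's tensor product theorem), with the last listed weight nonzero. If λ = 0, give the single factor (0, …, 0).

((4, 0, 3, 4),)

Compute c_i = Σ_j M_{ij} v_j with v = (-7, 59, 142, -40):
  c_1 = (0)·(-7) + (10)·(59) + (-3)·(142) + (4)·(-40) = 4
  c_2 = (-3)·(-7) + (91)·(59) + (-25)·(142) + (46)·(-40) = 0
  c_3 = (1)·(-7) + (-20)·(59) + (5)·(142) + (-12)·(-40) = 3
  c_4 = (-2)·(-7) + (58)·(59) + (-16)·(142) + (29)·(-40) = 4
Expand coordinatewise in base 5:
  c_1 = 4 = 4·5^0
  c_2 = 0
  c_3 = 3 = 3·5^0
  c_4 = 4 = 4·5^0
Factor λ_0 = (4, 0, 3, 4)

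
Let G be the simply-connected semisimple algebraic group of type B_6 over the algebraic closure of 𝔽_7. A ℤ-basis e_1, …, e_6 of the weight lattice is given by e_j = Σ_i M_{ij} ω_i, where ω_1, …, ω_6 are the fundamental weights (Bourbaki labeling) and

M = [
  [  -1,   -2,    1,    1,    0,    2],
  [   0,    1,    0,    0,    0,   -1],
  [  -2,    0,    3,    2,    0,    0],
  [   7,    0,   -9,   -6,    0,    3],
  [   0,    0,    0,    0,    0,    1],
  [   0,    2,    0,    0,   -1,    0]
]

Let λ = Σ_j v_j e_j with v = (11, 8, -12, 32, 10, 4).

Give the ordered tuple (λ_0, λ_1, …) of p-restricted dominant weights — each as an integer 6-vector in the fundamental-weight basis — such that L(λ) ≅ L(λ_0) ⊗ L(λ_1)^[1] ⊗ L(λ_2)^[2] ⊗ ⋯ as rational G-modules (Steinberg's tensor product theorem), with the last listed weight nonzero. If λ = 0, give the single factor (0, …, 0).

Change of basis e → ω: c = M·v where v = (11, 8, -12, 32, 10, 4):
  c_1 = -1*11 + -2*8 + 1*-12 + 1*32 + 0*10 + 2*4 = 1
  c_2 = 0*11 + 1*8 + 0*-12 + 0*32 + 0*10 + -1*4 = 4
  c_3 = -2*11 + 0*8 + 3*-12 + 2*32 + 0*10 + 0*4 = 6
  c_4 = 7*11 + 0*8 + -9*-12 + -6*32 + 0*10 + 3*4 = 5
  c_5 = 0*11 + 0*8 + 0*-12 + 0*32 + 0*10 + 1*4 = 4
  c_6 = 0*11 + 2*8 + 0*-12 + 0*32 + -1*10 + 0*4 = 6
Base-7 expansion of each c_i:
  c_1 = 1 = 1·7^0
  c_2 = 4 = 4·7^0
  c_3 = 6 = 6·7^0
  c_4 = 5 = 5·7^0
  c_5 = 4 = 4·7^0
  c_6 = 6 = 6·7^0
λ_0 = (1, 4, 6, 5, 4, 6)

((1, 4, 6, 5, 4, 6),)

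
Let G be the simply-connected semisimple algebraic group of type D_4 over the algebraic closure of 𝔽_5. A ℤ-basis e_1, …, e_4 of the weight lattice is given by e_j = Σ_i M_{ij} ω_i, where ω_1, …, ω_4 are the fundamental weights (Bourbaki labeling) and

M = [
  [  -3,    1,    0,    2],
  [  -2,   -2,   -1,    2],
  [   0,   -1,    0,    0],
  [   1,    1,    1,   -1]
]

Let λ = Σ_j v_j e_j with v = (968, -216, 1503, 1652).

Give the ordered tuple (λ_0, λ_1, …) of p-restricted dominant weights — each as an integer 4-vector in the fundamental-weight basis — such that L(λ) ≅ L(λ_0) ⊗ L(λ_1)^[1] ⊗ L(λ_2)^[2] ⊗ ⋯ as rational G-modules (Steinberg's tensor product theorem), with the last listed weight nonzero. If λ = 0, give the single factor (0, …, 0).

((4, 2, 1, 3), (1, 4, 3, 0), (2, 1, 3, 4), (1, 2, 1, 4))

Converting to the ω-basis (c_i = row i of M dotted with v = (968, -216, 1503, 1652)):
  c_1 = (-3)·(968) + (1)·(-216) + 0·1503 + 2·1652 = 184
  c_2 = (-2)·(968) + (-2)·(-216) + (-1)·(1503) + 2·1652 = 297
  c_3 = 0·968 + (-1)·(-216) + 0·1503 + 0·1652 = 216
  c_4 = 1·968 + (1)·(-216) + 1·1503 + (-1)·(1652) = 603
Base-5 expansion of each c_i:
  c_1 = 184 = 4·5^0 + 1·5^1 + 2·5^2 + 1·5^3
  c_2 = 297 = 2·5^0 + 4·5^1 + 1·5^2 + 2·5^3
  c_3 = 216 = 1·5^0 + 3·5^1 + 3·5^2 + 1·5^3
  c_4 = 603 = 3·5^0 + 0·5^1 + 4·5^2 + 4·5^3
λ_0 = (4, 2, 1, 3)
λ_1 = (1, 4, 3, 0)
λ_2 = (2, 1, 3, 4)
λ_3 = (1, 2, 1, 4)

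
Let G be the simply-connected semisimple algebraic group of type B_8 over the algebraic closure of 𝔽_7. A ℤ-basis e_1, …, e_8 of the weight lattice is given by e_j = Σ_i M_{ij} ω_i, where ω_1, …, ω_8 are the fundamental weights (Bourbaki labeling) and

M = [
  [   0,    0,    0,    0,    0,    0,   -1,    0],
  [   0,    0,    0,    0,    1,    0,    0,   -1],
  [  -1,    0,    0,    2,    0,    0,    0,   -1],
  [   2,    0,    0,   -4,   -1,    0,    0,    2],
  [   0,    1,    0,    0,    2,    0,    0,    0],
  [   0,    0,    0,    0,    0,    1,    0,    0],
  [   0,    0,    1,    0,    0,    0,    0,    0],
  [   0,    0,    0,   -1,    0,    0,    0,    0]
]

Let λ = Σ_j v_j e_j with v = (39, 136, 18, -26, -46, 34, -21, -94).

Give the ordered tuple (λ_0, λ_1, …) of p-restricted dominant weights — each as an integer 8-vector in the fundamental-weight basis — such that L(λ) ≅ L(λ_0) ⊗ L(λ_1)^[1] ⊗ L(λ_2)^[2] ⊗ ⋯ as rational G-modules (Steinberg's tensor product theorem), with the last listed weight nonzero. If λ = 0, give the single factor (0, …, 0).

Compute c_i = Σ_j M_{ij} v_j with v = (39, 136, 18, -26, -46, 34, -21, -94):
  c_1 = (0)·(39) + (0)·(136) + (0)·(18) + (0)·(-26) + (0)·(-46) + (0)·(34) + (-1)·(-21) + (0)·(-94) = 21
  c_2 = (0)·(39) + (0)·(136) + (0)·(18) + (0)·(-26) + (1)·(-46) + (0)·(34) + (0)·(-21) + (-1)·(-94) = 48
  c_3 = (-1)·(39) + (0)·(136) + (0)·(18) + (2)·(-26) + (0)·(-46) + (0)·(34) + (0)·(-21) + (-1)·(-94) = 3
  c_4 = (2)·(39) + (0)·(136) + (0)·(18) + (-4)·(-26) + (-1)·(-46) + (0)·(34) + (0)·(-21) + (2)·(-94) = 40
  c_5 = (0)·(39) + (1)·(136) + (0)·(18) + (0)·(-26) + (2)·(-46) + (0)·(34) + (0)·(-21) + (0)·(-94) = 44
  c_6 = (0)·(39) + (0)·(136) + (0)·(18) + (0)·(-26) + (0)·(-46) + (1)·(34) + (0)·(-21) + (0)·(-94) = 34
  c_7 = (0)·(39) + (0)·(136) + (1)·(18) + (0)·(-26) + (0)·(-46) + (0)·(34) + (0)·(-21) + (0)·(-94) = 18
  c_8 = (0)·(39) + (0)·(136) + (0)·(18) + (-1)·(-26) + (0)·(-46) + (0)·(34) + (0)·(-21) + (0)·(-94) = 26
Base-7 expansion of each c_i:
  c_1 = 21 = 0·7^0 + 3·7^1
  c_2 = 48 = 6·7^0 + 6·7^1
  c_3 = 3 = 3·7^0
  c_4 = 40 = 5·7^0 + 5·7^1
  c_5 = 44 = 2·7^0 + 6·7^1
  c_6 = 34 = 6·7^0 + 4·7^1
  c_7 = 18 = 4·7^0 + 2·7^1
  c_8 = 26 = 5·7^0 + 3·7^1
p-restricted factor λ_0 = (0, 6, 3, 5, 2, 6, 4, 5)
p-restricted factor λ_1 = (3, 6, 0, 5, 6, 4, 2, 3)

((0, 6, 3, 5, 2, 6, 4, 5), (3, 6, 0, 5, 6, 4, 2, 3))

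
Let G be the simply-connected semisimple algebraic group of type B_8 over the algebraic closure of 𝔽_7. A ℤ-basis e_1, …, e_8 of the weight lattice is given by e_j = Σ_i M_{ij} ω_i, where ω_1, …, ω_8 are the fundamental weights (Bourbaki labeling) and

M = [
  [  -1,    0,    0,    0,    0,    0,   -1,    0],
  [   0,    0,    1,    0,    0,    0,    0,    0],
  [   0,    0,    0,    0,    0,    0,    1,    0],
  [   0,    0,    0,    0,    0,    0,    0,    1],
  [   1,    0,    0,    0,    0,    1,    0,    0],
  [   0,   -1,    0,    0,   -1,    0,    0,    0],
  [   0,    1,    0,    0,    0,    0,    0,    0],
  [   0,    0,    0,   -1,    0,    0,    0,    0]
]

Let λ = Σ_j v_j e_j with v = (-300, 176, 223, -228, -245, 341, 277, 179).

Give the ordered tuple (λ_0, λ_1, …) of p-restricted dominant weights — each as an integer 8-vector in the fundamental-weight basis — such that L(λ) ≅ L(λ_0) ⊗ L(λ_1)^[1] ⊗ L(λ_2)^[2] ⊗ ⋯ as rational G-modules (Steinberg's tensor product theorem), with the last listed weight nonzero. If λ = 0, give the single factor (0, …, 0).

Converting to the ω-basis (c_i = row i of M dotted with v = (-300, 176, 223, -228, -245, 341, 277, 179)):
  c_1 = -1*-300 + 0*176 + 0*223 + 0*-228 + 0*-245 + 0*341 + -1*277 + 0*179 = 23
  c_2 = 0*-300 + 0*176 + 1*223 + 0*-228 + 0*-245 + 0*341 + 0*277 + 0*179 = 223
  c_3 = 0*-300 + 0*176 + 0*223 + 0*-228 + 0*-245 + 0*341 + 1*277 + 0*179 = 277
  c_4 = 0*-300 + 0*176 + 0*223 + 0*-228 + 0*-245 + 0*341 + 0*277 + 1*179 = 179
  c_5 = 1*-300 + 0*176 + 0*223 + 0*-228 + 0*-245 + 1*341 + 0*277 + 0*179 = 41
  c_6 = 0*-300 + -1*176 + 0*223 + 0*-228 + -1*-245 + 0*341 + 0*277 + 0*179 = 69
  c_7 = 0*-300 + 1*176 + 0*223 + 0*-228 + 0*-245 + 0*341 + 0*277 + 0*179 = 176
  c_8 = 0*-300 + 0*176 + 0*223 + -1*-228 + 0*-245 + 0*341 + 0*277 + 0*179 = 228
Base-7 expansion of each c_i:
  c_1 = 23 = 2·7^0 + 3·7^1
  c_2 = 223 = 6·7^0 + 3·7^1 + 4·7^2
  c_3 = 277 = 4·7^0 + 4·7^1 + 5·7^2
  c_4 = 179 = 4·7^0 + 4·7^1 + 3·7^2
  c_5 = 41 = 6·7^0 + 5·7^1
  c_6 = 69 = 6·7^0 + 2·7^1 + 1·7^2
  c_7 = 176 = 1·7^0 + 4·7^1 + 3·7^2
  c_8 = 228 = 4·7^0 + 4·7^1 + 4·7^2
p-restricted factor λ_0 = (2, 6, 4, 4, 6, 6, 1, 4)
p-restricted factor λ_1 = (3, 3, 4, 4, 5, 2, 4, 4)
p-restricted factor λ_2 = (0, 4, 5, 3, 0, 1, 3, 4)

((2, 6, 4, 4, 6, 6, 1, 4), (3, 3, 4, 4, 5, 2, 4, 4), (0, 4, 5, 3, 0, 1, 3, 4))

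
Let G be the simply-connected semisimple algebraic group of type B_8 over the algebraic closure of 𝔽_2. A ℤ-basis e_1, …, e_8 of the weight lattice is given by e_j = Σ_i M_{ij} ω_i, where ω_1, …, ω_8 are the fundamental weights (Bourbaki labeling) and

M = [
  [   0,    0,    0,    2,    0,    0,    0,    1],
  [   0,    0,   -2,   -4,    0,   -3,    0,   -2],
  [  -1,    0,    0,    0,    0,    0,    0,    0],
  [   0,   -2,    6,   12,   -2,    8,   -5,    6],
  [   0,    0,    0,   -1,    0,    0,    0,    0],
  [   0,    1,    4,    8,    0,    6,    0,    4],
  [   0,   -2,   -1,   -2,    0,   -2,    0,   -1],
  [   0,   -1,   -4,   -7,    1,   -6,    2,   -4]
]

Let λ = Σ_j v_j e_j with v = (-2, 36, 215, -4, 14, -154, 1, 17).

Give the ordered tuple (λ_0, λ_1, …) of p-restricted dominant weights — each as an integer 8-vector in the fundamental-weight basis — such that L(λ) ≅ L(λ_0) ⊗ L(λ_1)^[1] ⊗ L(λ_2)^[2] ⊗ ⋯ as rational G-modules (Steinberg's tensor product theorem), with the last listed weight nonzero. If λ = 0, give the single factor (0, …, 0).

((1, 0, 0, 1, 0, 0, 0, 0), (0, 1, 1, 1, 0, 0, 0, 0), (0, 1, 0, 1, 1, 0, 1, 1), (1, 1, 0, 0, 0, 1, 1, 0))

In the fundamental-weight basis, λ has coordinates c = M·v (v = (-2, 36, 215, -4, 14, -154, 1, 17)):
  c_1 = (0)·(-2) + (0)·(36) + (0)·(215) + (2)·(-4) + (0)·(14) + (0)·(-154) + (0)·(1) + (1)·(17) = 9
  c_2 = (0)·(-2) + (0)·(36) + (-2)·(215) + (-4)·(-4) + (0)·(14) + (-3)·(-154) + (0)·(1) + (-2)·(17) = 14
  c_3 = (-1)·(-2) + (0)·(36) + (0)·(215) + (0)·(-4) + (0)·(14) + (0)·(-154) + (0)·(1) + (0)·(17) = 2
  c_4 = (0)·(-2) + (-2)·(36) + (6)·(215) + (12)·(-4) + (-2)·(14) + (8)·(-154) + (-5)·(1) + (6)·(17) = 7
  c_5 = (0)·(-2) + (0)·(36) + (0)·(215) + (-1)·(-4) + (0)·(14) + (0)·(-154) + (0)·(1) + (0)·(17) = 4
  c_6 = (0)·(-2) + (1)·(36) + (4)·(215) + (8)·(-4) + (0)·(14) + (6)·(-154) + (0)·(1) + (4)·(17) = 8
  c_7 = (0)·(-2) + (-2)·(36) + (-1)·(215) + (-2)·(-4) + (0)·(14) + (-2)·(-154) + (0)·(1) + (-1)·(17) = 12
  c_8 = (0)·(-2) + (-1)·(36) + (-4)·(215) + (-7)·(-4) + (1)·(14) + (-6)·(-154) + (2)·(1) + (-4)·(17) = 4
Expand coordinatewise in base 2:
  c_1 = 9 = 1·2^0 + 0·2^1 + 0·2^2 + 1·2^3
  c_2 = 14 = 0·2^0 + 1·2^1 + 1·2^2 + 1·2^3
  c_3 = 2 = 0·2^0 + 1·2^1
  c_4 = 7 = 1·2^0 + 1·2^1 + 1·2^2
  c_5 = 4 = 0·2^0 + 0·2^1 + 1·2^2
  c_6 = 8 = 0·2^0 + 0·2^1 + 0·2^2 + 1·2^3
  c_7 = 12 = 0·2^0 + 0·2^1 + 1·2^2 + 1·2^3
  c_8 = 4 = 0·2^0 + 0·2^1 + 1·2^2
Factor λ_0 = (1, 0, 0, 1, 0, 0, 0, 0)
Factor λ_1 = (0, 1, 1, 1, 0, 0, 0, 0)
Factor λ_2 = (0, 1, 0, 1, 1, 0, 1, 1)
Factor λ_3 = (1, 1, 0, 0, 0, 1, 1, 0)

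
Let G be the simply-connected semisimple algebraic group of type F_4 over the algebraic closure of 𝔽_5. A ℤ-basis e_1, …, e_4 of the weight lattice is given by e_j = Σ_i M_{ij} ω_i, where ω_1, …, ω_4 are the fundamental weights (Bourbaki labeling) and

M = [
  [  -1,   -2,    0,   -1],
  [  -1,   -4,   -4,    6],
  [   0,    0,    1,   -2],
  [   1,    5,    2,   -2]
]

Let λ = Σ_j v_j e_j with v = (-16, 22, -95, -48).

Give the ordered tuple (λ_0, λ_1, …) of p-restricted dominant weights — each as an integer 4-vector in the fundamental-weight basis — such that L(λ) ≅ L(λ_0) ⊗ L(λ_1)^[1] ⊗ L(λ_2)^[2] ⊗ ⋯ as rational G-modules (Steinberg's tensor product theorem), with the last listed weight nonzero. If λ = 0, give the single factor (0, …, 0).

Converting to the ω-basis (c_i = row i of M dotted with v = (-16, 22, -95, -48)):
  c_1 = (-1)·(-16) + (-2)·(22) + (0)·(-95) + (-1)·(-48) = 20
  c_2 = (-1)·(-16) + (-4)·(22) + (-4)·(-95) + (6)·(-48) = 20
  c_3 = (0)·(-16) + (0)·(22) + (1)·(-95) + (-2)·(-48) = 1
  c_4 = (1)·(-16) + (5)·(22) + (2)·(-95) + (-2)·(-48) = 0
Base-5 expansion of each c_i:
  c_1 = 20 = 0·5^0 + 4·5^1
  c_2 = 20 = 0·5^0 + 4·5^1
  c_3 = 1 = 1·5^0
  c_4 = 0
Factor λ_0 = (0, 0, 1, 0)
Factor λ_1 = (4, 4, 0, 0)

((0, 0, 1, 0), (4, 4, 0, 0))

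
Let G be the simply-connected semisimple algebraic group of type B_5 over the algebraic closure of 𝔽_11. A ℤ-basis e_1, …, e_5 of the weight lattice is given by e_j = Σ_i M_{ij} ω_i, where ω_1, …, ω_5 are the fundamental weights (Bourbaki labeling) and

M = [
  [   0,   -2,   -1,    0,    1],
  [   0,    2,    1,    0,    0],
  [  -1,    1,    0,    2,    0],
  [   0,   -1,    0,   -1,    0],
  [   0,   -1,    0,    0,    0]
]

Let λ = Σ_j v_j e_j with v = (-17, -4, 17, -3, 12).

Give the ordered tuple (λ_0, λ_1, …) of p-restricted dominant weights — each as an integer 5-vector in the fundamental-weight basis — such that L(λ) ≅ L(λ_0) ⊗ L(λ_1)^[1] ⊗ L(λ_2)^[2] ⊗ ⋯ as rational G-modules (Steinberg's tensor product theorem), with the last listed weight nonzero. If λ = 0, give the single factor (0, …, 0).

ω-coordinates c = M·v, v = (-17, -4, 17, -3, 12):
  c_1 = (0)·(-17) + (-2)·(-4) + (-1)·(17) + (0)·(-3) + 1·12 = 3
  c_2 = (0)·(-17) + (2)·(-4) + 1·17 + (0)·(-3) + 0·12 = 9
  c_3 = (-1)·(-17) + (1)·(-4) + 0·17 + (2)·(-3) + 0·12 = 7
  c_4 = (0)·(-17) + (-1)·(-4) + 0·17 + (-1)·(-3) + 0·12 = 7
  c_5 = (0)·(-17) + (-1)·(-4) + 0·17 + (0)·(-3) + 0·12 = 4
Writing each c_i in base p = 11:
  c_1 = 3 = 3·11^0
  c_2 = 9 = 9·11^0
  c_3 = 7 = 7·11^0
  c_4 = 7 = 7·11^0
  c_5 = 4 = 4·11^0
p-restricted factor λ_0 = (3, 9, 7, 7, 4)

((3, 9, 7, 7, 4),)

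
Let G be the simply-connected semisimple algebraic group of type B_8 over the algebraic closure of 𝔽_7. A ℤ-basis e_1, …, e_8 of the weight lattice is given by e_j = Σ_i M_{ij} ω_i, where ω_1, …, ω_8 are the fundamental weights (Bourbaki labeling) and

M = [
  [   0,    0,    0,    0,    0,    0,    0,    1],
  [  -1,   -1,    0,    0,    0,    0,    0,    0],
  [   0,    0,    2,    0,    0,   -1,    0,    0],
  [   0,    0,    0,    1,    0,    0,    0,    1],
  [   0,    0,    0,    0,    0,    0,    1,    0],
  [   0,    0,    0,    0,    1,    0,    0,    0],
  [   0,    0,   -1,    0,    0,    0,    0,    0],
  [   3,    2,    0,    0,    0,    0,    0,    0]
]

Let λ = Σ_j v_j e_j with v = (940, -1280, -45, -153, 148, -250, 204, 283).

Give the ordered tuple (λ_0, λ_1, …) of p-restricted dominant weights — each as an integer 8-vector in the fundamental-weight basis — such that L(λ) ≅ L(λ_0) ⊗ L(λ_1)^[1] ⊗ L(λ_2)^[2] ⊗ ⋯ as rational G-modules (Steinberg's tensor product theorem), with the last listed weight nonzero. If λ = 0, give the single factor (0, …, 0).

((3, 4, 6, 4, 1, 1, 3, 1), (5, 6, 1, 4, 1, 0, 6, 2), (5, 6, 3, 2, 4, 3, 0, 5))

Converting to the ω-basis (c_i = row i of M dotted with v = (940, -1280, -45, -153, 148, -250, 204, 283)):
  c_1 = 0*940 + 0*-1280 + 0*-45 + 0*-153 + 0*148 + 0*-250 + 0*204 + 1*283 = 283
  c_2 = -1*940 + -1*-1280 + 0*-45 + 0*-153 + 0*148 + 0*-250 + 0*204 + 0*283 = 340
  c_3 = 0*940 + 0*-1280 + 2*-45 + 0*-153 + 0*148 + -1*-250 + 0*204 + 0*283 = 160
  c_4 = 0*940 + 0*-1280 + 0*-45 + 1*-153 + 0*148 + 0*-250 + 0*204 + 1*283 = 130
  c_5 = 0*940 + 0*-1280 + 0*-45 + 0*-153 + 0*148 + 0*-250 + 1*204 + 0*283 = 204
  c_6 = 0*940 + 0*-1280 + 0*-45 + 0*-153 + 1*148 + 0*-250 + 0*204 + 0*283 = 148
  c_7 = 0*940 + 0*-1280 + -1*-45 + 0*-153 + 0*148 + 0*-250 + 0*204 + 0*283 = 45
  c_8 = 3*940 + 2*-1280 + 0*-45 + 0*-153 + 0*148 + 0*-250 + 0*204 + 0*283 = 260
p = 7; digits c_i = Σ_j d_{ij}·7^j, 0 ≤ d_{ij} < 7:
  c_1 = 283 = 3·7^0 + 5·7^1 + 5·7^2
  c_2 = 340 = 4·7^0 + 6·7^1 + 6·7^2
  c_3 = 160 = 6·7^0 + 1·7^1 + 3·7^2
  c_4 = 130 = 4·7^0 + 4·7^1 + 2·7^2
  c_5 = 204 = 1·7^0 + 1·7^1 + 4·7^2
  c_6 = 148 = 1·7^0 + 0·7^1 + 3·7^2
  c_7 = 45 = 3·7^0 + 6·7^1
  c_8 = 260 = 1·7^0 + 2·7^1 + 5·7^2
p-restricted factor λ_0 = (3, 4, 6, 4, 1, 1, 3, 1)
p-restricted factor λ_1 = (5, 6, 1, 4, 1, 0, 6, 2)
p-restricted factor λ_2 = (5, 6, 3, 2, 4, 3, 0, 5)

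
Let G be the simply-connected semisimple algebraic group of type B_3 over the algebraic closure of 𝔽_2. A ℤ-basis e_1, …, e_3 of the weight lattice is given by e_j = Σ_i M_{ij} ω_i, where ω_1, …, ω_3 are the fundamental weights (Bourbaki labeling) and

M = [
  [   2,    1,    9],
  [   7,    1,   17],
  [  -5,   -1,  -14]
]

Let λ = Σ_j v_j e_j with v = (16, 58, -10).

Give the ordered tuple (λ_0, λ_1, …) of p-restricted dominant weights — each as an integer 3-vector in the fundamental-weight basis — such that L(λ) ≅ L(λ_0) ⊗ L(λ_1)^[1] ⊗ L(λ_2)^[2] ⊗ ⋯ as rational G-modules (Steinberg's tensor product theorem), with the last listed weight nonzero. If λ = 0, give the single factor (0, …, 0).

Converting to the ω-basis (c_i = row i of M dotted with v = (16, 58, -10)):
  c_1 = (2)·(16) + (1)·(58) + (9)·(-10) = 0
  c_2 = (7)·(16) + (1)·(58) + (17)·(-10) = 0
  c_3 = (-5)·(16) + (-1)·(58) + (-14)·(-10) = 2
Base-2 expansion of each c_i:
  c_1 = 0
  c_2 = 0
  c_3 = 2 = 0·2^0 + 1·2^1
Factor λ_0 = (0, 0, 0)
Factor λ_1 = (0, 0, 1)

((0, 0, 0), (0, 0, 1))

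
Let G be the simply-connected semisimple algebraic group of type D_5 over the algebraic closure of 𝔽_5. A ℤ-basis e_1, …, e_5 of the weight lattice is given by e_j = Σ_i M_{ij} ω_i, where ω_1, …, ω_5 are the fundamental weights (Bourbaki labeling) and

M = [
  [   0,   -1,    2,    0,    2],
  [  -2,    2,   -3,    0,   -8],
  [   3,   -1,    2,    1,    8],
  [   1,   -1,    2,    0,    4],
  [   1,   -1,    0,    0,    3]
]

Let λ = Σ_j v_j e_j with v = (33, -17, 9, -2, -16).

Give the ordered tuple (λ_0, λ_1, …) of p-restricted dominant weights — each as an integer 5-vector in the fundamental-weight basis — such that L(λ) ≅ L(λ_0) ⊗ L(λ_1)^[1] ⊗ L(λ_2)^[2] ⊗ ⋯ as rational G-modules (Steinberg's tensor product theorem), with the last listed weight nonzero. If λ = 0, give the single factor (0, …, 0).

Compute c_i = Σ_j M_{ij} v_j with v = (33, -17, 9, -2, -16):
  c_1 = 0*33 + -1*-17 + 2*9 + 0*-2 + 2*-16 = 3
  c_2 = -2*33 + 2*-17 + -3*9 + 0*-2 + -8*-16 = 1
  c_3 = 3*33 + -1*-17 + 2*9 + 1*-2 + 8*-16 = 4
  c_4 = 1*33 + -1*-17 + 2*9 + 0*-2 + 4*-16 = 4
  c_5 = 1*33 + -1*-17 + 0*9 + 0*-2 + 3*-16 = 2
Writing each c_i in base p = 5:
  c_1 = 3 = 3·5^0
  c_2 = 1 = 1·5^0
  c_3 = 4 = 4·5^0
  c_4 = 4 = 4·5^0
  c_5 = 2 = 2·5^0
λ_0 = (3, 1, 4, 4, 2)

((3, 1, 4, 4, 2),)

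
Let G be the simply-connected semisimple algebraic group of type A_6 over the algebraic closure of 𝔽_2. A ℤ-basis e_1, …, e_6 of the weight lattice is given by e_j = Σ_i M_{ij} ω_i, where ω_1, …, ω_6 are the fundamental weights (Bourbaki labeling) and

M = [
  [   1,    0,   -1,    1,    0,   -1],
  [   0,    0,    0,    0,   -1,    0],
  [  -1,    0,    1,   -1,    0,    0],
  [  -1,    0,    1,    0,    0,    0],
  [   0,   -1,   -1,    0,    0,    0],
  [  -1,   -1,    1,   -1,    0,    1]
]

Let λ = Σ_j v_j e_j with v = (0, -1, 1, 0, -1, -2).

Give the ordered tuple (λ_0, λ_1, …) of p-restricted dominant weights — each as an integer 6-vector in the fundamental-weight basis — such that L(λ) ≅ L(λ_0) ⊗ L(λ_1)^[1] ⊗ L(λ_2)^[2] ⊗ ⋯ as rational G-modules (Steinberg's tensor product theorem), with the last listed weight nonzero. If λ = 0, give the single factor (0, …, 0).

((1, 1, 1, 1, 0, 0),)

In the fundamental-weight basis, λ has coordinates c = M·v (v = (0, -1, 1, 0, -1, -2)):
  c_1 = (1)·(0) + (0)·(-1) + (-1)·(1) + (1)·(0) + (0)·(-1) + (-1)·(-2) = 1
  c_2 = (0)·(0) + (0)·(-1) + (0)·(1) + (0)·(0) + (-1)·(-1) + (0)·(-2) = 1
  c_3 = (-1)·(0) + (0)·(-1) + (1)·(1) + (-1)·(0) + (0)·(-1) + (0)·(-2) = 1
  c_4 = (-1)·(0) + (0)·(-1) + (1)·(1) + (0)·(0) + (0)·(-1) + (0)·(-2) = 1
  c_5 = (0)·(0) + (-1)·(-1) + (-1)·(1) + (0)·(0) + (0)·(-1) + (0)·(-2) = 0
  c_6 = (-1)·(0) + (-1)·(-1) + (1)·(1) + (-1)·(0) + (0)·(-1) + (1)·(-2) = 0
Base-2 expansion of each c_i:
  c_1 = 1 = 1·2^0
  c_2 = 1 = 1·2^0
  c_3 = 1 = 1·2^0
  c_4 = 1 = 1·2^0
  c_5 = 0
  c_6 = 0
Factor λ_0 = (1, 1, 1, 1, 0, 0)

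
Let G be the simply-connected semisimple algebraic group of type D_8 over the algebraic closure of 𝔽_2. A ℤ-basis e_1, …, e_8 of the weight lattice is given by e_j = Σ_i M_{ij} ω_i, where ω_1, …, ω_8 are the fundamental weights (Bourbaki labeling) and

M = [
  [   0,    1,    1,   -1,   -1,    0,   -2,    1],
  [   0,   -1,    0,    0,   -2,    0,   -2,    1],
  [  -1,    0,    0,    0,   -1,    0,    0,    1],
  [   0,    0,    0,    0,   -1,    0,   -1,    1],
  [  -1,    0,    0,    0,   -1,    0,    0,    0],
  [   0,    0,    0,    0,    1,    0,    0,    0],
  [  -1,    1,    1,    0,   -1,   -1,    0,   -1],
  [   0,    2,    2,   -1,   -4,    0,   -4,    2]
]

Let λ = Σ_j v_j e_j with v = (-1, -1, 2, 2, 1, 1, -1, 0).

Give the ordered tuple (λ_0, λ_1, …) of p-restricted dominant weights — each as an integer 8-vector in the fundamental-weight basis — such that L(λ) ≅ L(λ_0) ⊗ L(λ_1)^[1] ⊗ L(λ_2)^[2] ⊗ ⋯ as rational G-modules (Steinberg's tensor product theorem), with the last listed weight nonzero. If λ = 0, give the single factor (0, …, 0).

((0, 1, 0, 0, 0, 1, 0, 0),)

Compute c_i = Σ_j M_{ij} v_j with v = (-1, -1, 2, 2, 1, 1, -1, 0):
  c_1 = (0)·(-1) + (1)·(-1) + (1)·(2) + (-1)·(2) + (-1)·(1) + (0)·(1) + (-2)·(-1) + (1)·(0) = 0
  c_2 = (0)·(-1) + (-1)·(-1) + (0)·(2) + (0)·(2) + (-2)·(1) + (0)·(1) + (-2)·(-1) + (1)·(0) = 1
  c_3 = (-1)·(-1) + (0)·(-1) + (0)·(2) + (0)·(2) + (-1)·(1) + (0)·(1) + (0)·(-1) + (1)·(0) = 0
  c_4 = (0)·(-1) + (0)·(-1) + (0)·(2) + (0)·(2) + (-1)·(1) + (0)·(1) + (-1)·(-1) + (1)·(0) = 0
  c_5 = (-1)·(-1) + (0)·(-1) + (0)·(2) + (0)·(2) + (-1)·(1) + (0)·(1) + (0)·(-1) + (0)·(0) = 0
  c_6 = (0)·(-1) + (0)·(-1) + (0)·(2) + (0)·(2) + (1)·(1) + (0)·(1) + (0)·(-1) + (0)·(0) = 1
  c_7 = (-1)·(-1) + (1)·(-1) + (1)·(2) + (0)·(2) + (-1)·(1) + (-1)·(1) + (0)·(-1) + (-1)·(0) = 0
  c_8 = (0)·(-1) + (2)·(-1) + (2)·(2) + (-1)·(2) + (-4)·(1) + (0)·(1) + (-4)·(-1) + (2)·(0) = 0
Base-2 expansion of each c_i:
  c_1 = 0
  c_2 = 1 = 1·2^0
  c_3 = 0
  c_4 = 0
  c_5 = 0
  c_6 = 1 = 1·2^0
  c_7 = 0
  c_8 = 0
p-restricted factor λ_0 = (0, 1, 0, 0, 0, 1, 0, 0)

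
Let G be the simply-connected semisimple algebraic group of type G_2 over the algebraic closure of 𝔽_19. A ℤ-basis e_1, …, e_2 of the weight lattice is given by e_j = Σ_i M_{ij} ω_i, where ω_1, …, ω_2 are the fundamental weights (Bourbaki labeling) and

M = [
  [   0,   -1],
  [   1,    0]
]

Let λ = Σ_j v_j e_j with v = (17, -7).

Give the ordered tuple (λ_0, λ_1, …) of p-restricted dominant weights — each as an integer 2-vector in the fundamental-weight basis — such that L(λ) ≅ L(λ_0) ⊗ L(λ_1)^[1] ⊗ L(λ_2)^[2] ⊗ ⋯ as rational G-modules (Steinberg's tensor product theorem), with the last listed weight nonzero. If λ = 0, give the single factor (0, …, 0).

Compute c_i = Σ_j M_{ij} v_j with v = (17, -7):
  c_1 = 0*17 + -1*-7 = 7
  c_2 = 1*17 + 0*-7 = 17
p = 19; digits c_i = Σ_j d_{ij}·19^j, 0 ≤ d_{ij} < 19:
  c_1 = 7 = 7·19^0
  c_2 = 17 = 17·19^0
p-restricted factor λ_0 = (7, 17)

((7, 17),)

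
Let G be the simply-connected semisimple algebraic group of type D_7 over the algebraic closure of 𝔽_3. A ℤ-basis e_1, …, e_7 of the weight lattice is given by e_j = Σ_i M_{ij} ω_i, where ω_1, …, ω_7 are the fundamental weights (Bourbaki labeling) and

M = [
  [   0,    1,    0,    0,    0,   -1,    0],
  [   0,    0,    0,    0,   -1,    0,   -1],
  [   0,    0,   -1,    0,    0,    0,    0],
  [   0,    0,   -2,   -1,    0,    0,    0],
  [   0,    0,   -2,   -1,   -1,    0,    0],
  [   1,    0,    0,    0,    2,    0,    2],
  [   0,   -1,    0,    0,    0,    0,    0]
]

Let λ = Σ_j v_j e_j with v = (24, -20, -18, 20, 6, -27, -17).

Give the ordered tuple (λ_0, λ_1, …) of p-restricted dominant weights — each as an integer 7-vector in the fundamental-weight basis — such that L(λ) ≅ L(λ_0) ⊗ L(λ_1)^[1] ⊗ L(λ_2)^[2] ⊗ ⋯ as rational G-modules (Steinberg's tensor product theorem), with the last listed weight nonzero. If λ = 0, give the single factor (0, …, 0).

((1, 2, 0, 1, 1, 2, 2), (2, 0, 0, 2, 0, 0, 0), (0, 1, 2, 1, 1, 0, 2))

Change of basis e → ω: c = M·v where v = (24, -20, -18, 20, 6, -27, -17):
  c_1 = (0)·(24) + (1)·(-20) + (0)·(-18) + (0)·(20) + (0)·(6) + (-1)·(-27) + (0)·(-17) = 7
  c_2 = (0)·(24) + (0)·(-20) + (0)·(-18) + (0)·(20) + (-1)·(6) + (0)·(-27) + (-1)·(-17) = 11
  c_3 = (0)·(24) + (0)·(-20) + (-1)·(-18) + (0)·(20) + (0)·(6) + (0)·(-27) + (0)·(-17) = 18
  c_4 = (0)·(24) + (0)·(-20) + (-2)·(-18) + (-1)·(20) + (0)·(6) + (0)·(-27) + (0)·(-17) = 16
  c_5 = (0)·(24) + (0)·(-20) + (-2)·(-18) + (-1)·(20) + (-1)·(6) + (0)·(-27) + (0)·(-17) = 10
  c_6 = (1)·(24) + (0)·(-20) + (0)·(-18) + (0)·(20) + (2)·(6) + (0)·(-27) + (2)·(-17) = 2
  c_7 = (0)·(24) + (-1)·(-20) + (0)·(-18) + (0)·(20) + (0)·(6) + (0)·(-27) + (0)·(-17) = 20
Expand coordinatewise in base 3:
  c_1 = 7 = 1·3^0 + 2·3^1
  c_2 = 11 = 2·3^0 + 0·3^1 + 1·3^2
  c_3 = 18 = 0·3^0 + 0·3^1 + 2·3^2
  c_4 = 16 = 1·3^0 + 2·3^1 + 1·3^2
  c_5 = 10 = 1·3^0 + 0·3^1 + 1·3^2
  c_6 = 2 = 2·3^0
  c_7 = 20 = 2·3^0 + 0·3^1 + 2·3^2
p-restricted factor λ_0 = (1, 2, 0, 1, 1, 2, 2)
p-restricted factor λ_1 = (2, 0, 0, 2, 0, 0, 0)
p-restricted factor λ_2 = (0, 1, 2, 1, 1, 0, 2)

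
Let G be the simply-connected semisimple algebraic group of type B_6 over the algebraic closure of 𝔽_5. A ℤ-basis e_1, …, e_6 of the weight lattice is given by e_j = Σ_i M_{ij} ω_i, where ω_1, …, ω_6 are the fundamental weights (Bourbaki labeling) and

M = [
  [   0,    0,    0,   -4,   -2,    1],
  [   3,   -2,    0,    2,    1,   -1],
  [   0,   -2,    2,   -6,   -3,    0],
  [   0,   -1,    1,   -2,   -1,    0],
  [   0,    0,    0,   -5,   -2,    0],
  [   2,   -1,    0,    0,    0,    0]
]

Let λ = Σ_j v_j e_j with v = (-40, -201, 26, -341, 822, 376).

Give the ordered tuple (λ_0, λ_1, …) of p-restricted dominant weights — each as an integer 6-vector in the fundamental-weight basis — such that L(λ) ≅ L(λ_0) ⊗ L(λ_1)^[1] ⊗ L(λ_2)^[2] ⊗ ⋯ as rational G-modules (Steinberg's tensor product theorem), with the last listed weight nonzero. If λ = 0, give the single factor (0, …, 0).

Converting to the ω-basis (c_i = row i of M dotted with v = (-40, -201, 26, -341, 822, 376)):
  c_1 = 0*-40 + 0*-201 + 0*26 + -4*-341 + -2*822 + 1*376 = 96
  c_2 = 3*-40 + -2*-201 + 0*26 + 2*-341 + 1*822 + -1*376 = 46
  c_3 = 0*-40 + -2*-201 + 2*26 + -6*-341 + -3*822 + 0*376 = 34
  c_4 = 0*-40 + -1*-201 + 1*26 + -2*-341 + -1*822 + 0*376 = 87
  c_5 = 0*-40 + 0*-201 + 0*26 + -5*-341 + -2*822 + 0*376 = 61
  c_6 = 2*-40 + -1*-201 + 0*26 + 0*-341 + 0*822 + 0*376 = 121
Writing each c_i in base p = 5:
  c_1 = 96 = 1·5^0 + 4·5^1 + 3·5^2
  c_2 = 46 = 1·5^0 + 4·5^1 + 1·5^2
  c_3 = 34 = 4·5^0 + 1·5^1 + 1·5^2
  c_4 = 87 = 2·5^0 + 2·5^1 + 3·5^2
  c_5 = 61 = 1·5^0 + 2·5^1 + 2·5^2
  c_6 = 121 = 1·5^0 + 4·5^1 + 4·5^2
p-restricted factor λ_0 = (1, 1, 4, 2, 1, 1)
p-restricted factor λ_1 = (4, 4, 1, 2, 2, 4)
p-restricted factor λ_2 = (3, 1, 1, 3, 2, 4)

((1, 1, 4, 2, 1, 1), (4, 4, 1, 2, 2, 4), (3, 1, 1, 3, 2, 4))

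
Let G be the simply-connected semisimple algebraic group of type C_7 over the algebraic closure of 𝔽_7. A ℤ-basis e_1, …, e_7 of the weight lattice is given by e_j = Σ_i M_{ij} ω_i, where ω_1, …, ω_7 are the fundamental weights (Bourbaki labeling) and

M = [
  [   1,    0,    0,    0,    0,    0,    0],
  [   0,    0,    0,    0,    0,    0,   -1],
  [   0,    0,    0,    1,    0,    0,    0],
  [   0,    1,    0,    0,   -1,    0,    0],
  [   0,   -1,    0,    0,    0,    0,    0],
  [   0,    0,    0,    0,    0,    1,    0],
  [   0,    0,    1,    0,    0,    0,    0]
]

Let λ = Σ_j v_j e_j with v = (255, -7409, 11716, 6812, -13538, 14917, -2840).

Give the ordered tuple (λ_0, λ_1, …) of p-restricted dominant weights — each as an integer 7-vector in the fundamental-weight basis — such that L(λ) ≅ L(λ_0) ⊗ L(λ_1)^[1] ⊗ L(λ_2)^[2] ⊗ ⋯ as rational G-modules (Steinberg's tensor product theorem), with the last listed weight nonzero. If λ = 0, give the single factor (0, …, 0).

((3, 5, 1, 4, 3, 0, 5), (1, 6, 0, 0, 1, 3, 0), (5, 1, 6, 6, 4, 3, 1), (0, 1, 5, 3, 0, 1, 6), (0, 1, 2, 2, 3, 6, 4))

ω-coordinates c = M·v, v = (255, -7409, 11716, 6812, -13538, 14917, -2840):
  c_1 = 1*255 + 0*-7409 + 0*11716 + 0*6812 + 0*-13538 + 0*14917 + 0*-2840 = 255
  c_2 = 0*255 + 0*-7409 + 0*11716 + 0*6812 + 0*-13538 + 0*14917 + -1*-2840 = 2840
  c_3 = 0*255 + 0*-7409 + 0*11716 + 1*6812 + 0*-13538 + 0*14917 + 0*-2840 = 6812
  c_4 = 0*255 + 1*-7409 + 0*11716 + 0*6812 + -1*-13538 + 0*14917 + 0*-2840 = 6129
  c_5 = 0*255 + -1*-7409 + 0*11716 + 0*6812 + 0*-13538 + 0*14917 + 0*-2840 = 7409
  c_6 = 0*255 + 0*-7409 + 0*11716 + 0*6812 + 0*-13538 + 1*14917 + 0*-2840 = 14917
  c_7 = 0*255 + 0*-7409 + 1*11716 + 0*6812 + 0*-13538 + 0*14917 + 0*-2840 = 11716
Expand coordinatewise in base 7:
  c_1 = 255 = 3·7^0 + 1·7^1 + 5·7^2
  c_2 = 2840 = 5·7^0 + 6·7^1 + 1·7^2 + 1·7^3 + 1·7^4
  c_3 = 6812 = 1·7^0 + 0·7^1 + 6·7^2 + 5·7^3 + 2·7^4
  c_4 = 6129 = 4·7^0 + 0·7^1 + 6·7^2 + 3·7^3 + 2·7^4
  c_5 = 7409 = 3·7^0 + 1·7^1 + 4·7^2 + 0·7^3 + 3·7^4
  c_6 = 14917 = 0·7^0 + 3·7^1 + 3·7^2 + 1·7^3 + 6·7^4
  c_7 = 11716 = 5·7^0 + 0·7^1 + 1·7^2 + 6·7^3 + 4·7^4
p-restricted factor λ_0 = (3, 5, 1, 4, 3, 0, 5)
p-restricted factor λ_1 = (1, 6, 0, 0, 1, 3, 0)
p-restricted factor λ_2 = (5, 1, 6, 6, 4, 3, 1)
p-restricted factor λ_3 = (0, 1, 5, 3, 0, 1, 6)
p-restricted factor λ_4 = (0, 1, 2, 2, 3, 6, 4)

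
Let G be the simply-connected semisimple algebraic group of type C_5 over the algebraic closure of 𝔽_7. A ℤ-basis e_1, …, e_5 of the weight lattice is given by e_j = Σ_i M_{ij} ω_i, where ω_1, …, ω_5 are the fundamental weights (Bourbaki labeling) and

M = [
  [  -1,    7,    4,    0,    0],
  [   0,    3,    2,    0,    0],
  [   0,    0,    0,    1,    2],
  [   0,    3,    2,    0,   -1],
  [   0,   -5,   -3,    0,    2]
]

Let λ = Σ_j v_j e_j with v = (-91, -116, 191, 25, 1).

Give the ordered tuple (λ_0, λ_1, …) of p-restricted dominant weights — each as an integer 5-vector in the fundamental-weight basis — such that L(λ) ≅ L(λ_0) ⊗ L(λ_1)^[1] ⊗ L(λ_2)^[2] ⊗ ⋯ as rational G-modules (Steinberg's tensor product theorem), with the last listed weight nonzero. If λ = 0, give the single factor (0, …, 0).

((1, 6, 6, 5, 2), (6, 4, 3, 4, 1))

Compute c_i = Σ_j M_{ij} v_j with v = (-91, -116, 191, 25, 1):
  c_1 = -1*-91 + 7*-116 + 4*191 + 0*25 + 0*1 = 43
  c_2 = 0*-91 + 3*-116 + 2*191 + 0*25 + 0*1 = 34
  c_3 = 0*-91 + 0*-116 + 0*191 + 1*25 + 2*1 = 27
  c_4 = 0*-91 + 3*-116 + 2*191 + 0*25 + -1*1 = 33
  c_5 = 0*-91 + -5*-116 + -3*191 + 0*25 + 2*1 = 9
p = 7; digits c_i = Σ_j d_{ij}·7^j, 0 ≤ d_{ij} < 7:
  c_1 = 43 = 1·7^0 + 6·7^1
  c_2 = 34 = 6·7^0 + 4·7^1
  c_3 = 27 = 6·7^0 + 3·7^1
  c_4 = 33 = 5·7^0 + 4·7^1
  c_5 = 9 = 2·7^0 + 1·7^1
λ_0 = (1, 6, 6, 5, 2)
λ_1 = (6, 4, 3, 4, 1)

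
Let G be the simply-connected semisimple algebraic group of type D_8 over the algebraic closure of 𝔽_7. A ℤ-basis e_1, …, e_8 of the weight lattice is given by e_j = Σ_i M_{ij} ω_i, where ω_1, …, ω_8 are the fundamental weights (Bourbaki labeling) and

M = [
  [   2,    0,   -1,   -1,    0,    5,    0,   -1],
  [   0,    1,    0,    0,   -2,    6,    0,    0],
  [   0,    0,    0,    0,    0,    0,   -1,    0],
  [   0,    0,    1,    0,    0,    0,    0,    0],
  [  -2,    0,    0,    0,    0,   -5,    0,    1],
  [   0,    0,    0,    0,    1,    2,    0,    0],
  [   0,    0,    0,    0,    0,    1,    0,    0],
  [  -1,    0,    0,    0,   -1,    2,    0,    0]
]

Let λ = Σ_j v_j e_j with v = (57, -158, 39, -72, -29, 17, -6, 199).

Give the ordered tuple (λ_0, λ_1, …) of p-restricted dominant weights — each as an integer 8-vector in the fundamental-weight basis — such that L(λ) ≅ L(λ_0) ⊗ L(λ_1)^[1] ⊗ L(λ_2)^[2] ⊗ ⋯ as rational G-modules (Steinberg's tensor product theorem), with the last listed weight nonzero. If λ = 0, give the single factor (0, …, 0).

((5, 2, 6, 4, 0, 5, 3, 6), (4, 0, 0, 5, 0, 0, 2, 0))

In the fundamental-weight basis, λ has coordinates c = M·v (v = (57, -158, 39, -72, -29, 17, -6, 199)):
  c_1 = 2*57 + 0*-158 + -1*39 + -1*-72 + 0*-29 + 5*17 + 0*-6 + -1*199 = 33
  c_2 = 0*57 + 1*-158 + 0*39 + 0*-72 + -2*-29 + 6*17 + 0*-6 + 0*199 = 2
  c_3 = 0*57 + 0*-158 + 0*39 + 0*-72 + 0*-29 + 0*17 + -1*-6 + 0*199 = 6
  c_4 = 0*57 + 0*-158 + 1*39 + 0*-72 + 0*-29 + 0*17 + 0*-6 + 0*199 = 39
  c_5 = -2*57 + 0*-158 + 0*39 + 0*-72 + 0*-29 + -5*17 + 0*-6 + 1*199 = 0
  c_6 = 0*57 + 0*-158 + 0*39 + 0*-72 + 1*-29 + 2*17 + 0*-6 + 0*199 = 5
  c_7 = 0*57 + 0*-158 + 0*39 + 0*-72 + 0*-29 + 1*17 + 0*-6 + 0*199 = 17
  c_8 = -1*57 + 0*-158 + 0*39 + 0*-72 + -1*-29 + 2*17 + 0*-6 + 0*199 = 6
Writing each c_i in base p = 7:
  c_1 = 33 = 5·7^0 + 4·7^1
  c_2 = 2 = 2·7^0
  c_3 = 6 = 6·7^0
  c_4 = 39 = 4·7^0 + 5·7^1
  c_5 = 0
  c_6 = 5 = 5·7^0
  c_7 = 17 = 3·7^0 + 2·7^1
  c_8 = 6 = 6·7^0
p-restricted factor λ_0 = (5, 2, 6, 4, 0, 5, 3, 6)
p-restricted factor λ_1 = (4, 0, 0, 5, 0, 0, 2, 0)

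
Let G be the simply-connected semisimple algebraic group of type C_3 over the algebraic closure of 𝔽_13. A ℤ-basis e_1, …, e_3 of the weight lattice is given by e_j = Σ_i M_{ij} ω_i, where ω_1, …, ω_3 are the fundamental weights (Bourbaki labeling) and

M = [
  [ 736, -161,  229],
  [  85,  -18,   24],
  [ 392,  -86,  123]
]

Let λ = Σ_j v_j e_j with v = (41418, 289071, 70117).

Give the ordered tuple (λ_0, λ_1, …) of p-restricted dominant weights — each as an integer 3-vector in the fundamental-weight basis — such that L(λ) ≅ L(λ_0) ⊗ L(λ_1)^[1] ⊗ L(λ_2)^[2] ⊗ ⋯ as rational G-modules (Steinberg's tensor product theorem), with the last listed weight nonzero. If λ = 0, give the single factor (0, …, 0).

((10, 8, 11), (0, 4, 10))

ω-coordinates c = M·v, v = (41418, 289071, 70117):
  c_1 = (736)·(41418) + (-161)·(289071) + (229)·(70117) = 10
  c_2 = (85)·(41418) + (-18)·(289071) + (24)·(70117) = 60
  c_3 = (392)·(41418) + (-86)·(289071) + (123)·(70117) = 141
Writing each c_i in base p = 13:
  c_1 = 10 = 10·13^0
  c_2 = 60 = 8·13^0 + 4·13^1
  c_3 = 141 = 11·13^0 + 10·13^1
Factor λ_0 = (10, 8, 11)
Factor λ_1 = (0, 4, 10)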